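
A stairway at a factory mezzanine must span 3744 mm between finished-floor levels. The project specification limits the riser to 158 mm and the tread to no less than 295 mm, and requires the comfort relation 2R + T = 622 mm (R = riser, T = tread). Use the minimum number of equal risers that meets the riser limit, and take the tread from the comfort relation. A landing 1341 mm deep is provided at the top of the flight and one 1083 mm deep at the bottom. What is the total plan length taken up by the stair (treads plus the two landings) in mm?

9554 mm

3744 / 158 = 23.70, so 24 risers are needed.
Each riser is 3744/24 = 156 mm (≤ 158 mm).
T = 622 − 2·156 = 310 mm, which satisfies the 295 mm minimum.
24 risers give 23 treads; going = 23 × 310 = 7130 mm.
Add landings: 7130 + 1341 + 1083 = 9554 mm.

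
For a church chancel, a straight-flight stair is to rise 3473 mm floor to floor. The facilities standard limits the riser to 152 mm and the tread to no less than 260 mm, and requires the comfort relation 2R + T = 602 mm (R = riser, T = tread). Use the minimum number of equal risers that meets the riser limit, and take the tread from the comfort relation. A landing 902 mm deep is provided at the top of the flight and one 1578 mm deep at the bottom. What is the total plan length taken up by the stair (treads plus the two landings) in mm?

9080 mm

3473 / 152 = 22.849 → round up to 23 risers.
R = 3473 ÷ 23 = 151 mm.
From 2R + T = 602: T = 602 − 302 = 300 mm.
23 risers give 22 treads; going = 22 × 300 = 6600 mm.
Add landings: 6600 + 902 + 1578 = 9080 mm.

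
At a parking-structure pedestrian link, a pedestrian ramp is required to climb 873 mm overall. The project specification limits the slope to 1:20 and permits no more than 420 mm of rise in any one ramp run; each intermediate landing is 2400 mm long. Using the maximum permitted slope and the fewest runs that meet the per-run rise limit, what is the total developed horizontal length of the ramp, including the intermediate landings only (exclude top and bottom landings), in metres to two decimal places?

At most 420 each: 873/420 = 2.08, giving 3 ramp runs. That means 2 intermediate landings.
Ramp run (horizontal) at 1:20: 873 × 20 = 17460 mm.
Intermediate landings: 2 × 2400 = 4800 mm.
Developed length = 17460 + 4800 = 22260 mm.
= 22.26 m.

22.26 m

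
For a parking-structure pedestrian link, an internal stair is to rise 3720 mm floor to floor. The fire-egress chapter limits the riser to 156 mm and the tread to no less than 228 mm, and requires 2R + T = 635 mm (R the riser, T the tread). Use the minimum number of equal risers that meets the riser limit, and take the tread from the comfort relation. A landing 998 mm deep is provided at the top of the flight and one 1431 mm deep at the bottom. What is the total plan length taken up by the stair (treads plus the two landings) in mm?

3720 / 156 = 23.846 → round up to 24 risers.
Each riser is 3720/24 = 155 mm (≤ 156 mm).
T = 635 − 2·155 = 325 mm, which satisfies the 228 mm minimum.
Treads = 24 − 1 = 23; going = 23 × 325 = 7475 mm.
Add landings: 7475 + 998 + 1431 = 9904 mm.

9904 mm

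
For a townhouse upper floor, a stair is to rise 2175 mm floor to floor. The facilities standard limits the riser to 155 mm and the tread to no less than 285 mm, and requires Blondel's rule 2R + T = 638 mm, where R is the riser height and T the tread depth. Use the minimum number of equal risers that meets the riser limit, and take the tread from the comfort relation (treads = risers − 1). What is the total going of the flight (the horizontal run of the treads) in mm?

2175 / 155 = 14.03, so 15 risers are needed.
Riser R = 2175 / 15 = 145 mm, within the 155 mm limit.
From 2R + T = 638: T = 638 − 290 = 348 mm.
15 risers give 14 treads; going = 14 × 348 = 4872 mm.

4872 mm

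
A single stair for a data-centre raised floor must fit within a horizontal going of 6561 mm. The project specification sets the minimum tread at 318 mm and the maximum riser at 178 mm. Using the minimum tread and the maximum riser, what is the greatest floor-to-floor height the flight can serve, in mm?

6561 / 318 = 20.63, so 20 treads fit.
Risers = treads + 1 = 21.
Maximum height = 21 × 178 = 3738 mm.

3738 mm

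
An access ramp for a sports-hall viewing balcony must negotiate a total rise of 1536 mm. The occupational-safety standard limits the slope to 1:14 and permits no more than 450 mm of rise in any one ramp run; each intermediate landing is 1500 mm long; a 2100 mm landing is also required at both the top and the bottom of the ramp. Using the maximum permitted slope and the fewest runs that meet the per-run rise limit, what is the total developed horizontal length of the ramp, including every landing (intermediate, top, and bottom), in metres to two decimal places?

⌈1536/450⌉ = 4 ramp runs. That means 3 intermediate landings.
Ramp run (horizontal) at 1:14: 1536 × 14 = 21504 mm.
3 intermediate landings contribute 3 × 1500 = 4500 mm.
Top and bottom landings: 2 × 2100 = 4200 mm.
Total = 21504 + 4500 + 4200 = 30204 mm.
= 30.20 m.

30.20 m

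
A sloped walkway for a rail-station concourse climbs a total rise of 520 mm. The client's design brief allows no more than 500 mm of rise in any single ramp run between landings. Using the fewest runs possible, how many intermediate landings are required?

1 intermediate landings

⌈520/500⌉ = 2 ramp runs.
2 runs are separated by 1 intermediate landings.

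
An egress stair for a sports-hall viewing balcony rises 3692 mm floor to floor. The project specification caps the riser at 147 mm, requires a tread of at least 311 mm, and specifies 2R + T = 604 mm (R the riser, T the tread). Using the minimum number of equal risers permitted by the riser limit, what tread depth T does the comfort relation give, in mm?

3692 / 147 = 25.12, so 26 risers are needed.
Riser R = 3692 / 26 = 142 mm, within the 147 mm limit.
Tread T = 604 − 2 × 142 = 320 mm (≥ 311 mm).

320 mm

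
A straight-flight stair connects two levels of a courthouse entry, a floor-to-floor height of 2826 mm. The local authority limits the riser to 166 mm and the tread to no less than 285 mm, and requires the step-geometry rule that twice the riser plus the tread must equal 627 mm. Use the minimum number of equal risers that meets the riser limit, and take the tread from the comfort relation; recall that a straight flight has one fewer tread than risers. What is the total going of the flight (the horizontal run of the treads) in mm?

2826 / 166 = 17.02, so 18 risers are needed.
Riser R = 2826 / 18 = 157 mm, within the 166 mm limit.
Tread T = 627 − 2 × 157 = 313 mm (≥ 285 mm).
Treads = 18 − 1 = 17; going = 17 × 313 = 5321 mm.

5321 mm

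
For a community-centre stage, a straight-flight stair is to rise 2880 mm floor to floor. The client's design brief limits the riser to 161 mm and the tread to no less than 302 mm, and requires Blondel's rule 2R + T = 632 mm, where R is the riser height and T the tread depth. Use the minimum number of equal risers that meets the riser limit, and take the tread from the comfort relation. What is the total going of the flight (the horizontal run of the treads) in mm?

5304 mm

⌈2880/161⌉ = 18 risers.
R = 2880 ÷ 18 = 160 mm.
T = 632 − 2·160 = 312 mm, which satisfies the 302 mm minimum.
Treads = 18 − 1 = 17; going = 17 × 312 = 5304 mm.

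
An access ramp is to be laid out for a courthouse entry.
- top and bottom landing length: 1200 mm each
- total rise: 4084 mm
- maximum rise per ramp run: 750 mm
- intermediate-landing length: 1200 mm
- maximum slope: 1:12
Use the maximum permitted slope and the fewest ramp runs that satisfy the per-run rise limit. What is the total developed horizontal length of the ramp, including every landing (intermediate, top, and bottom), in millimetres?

4084 / 750 = 5.45, so 6 ramp runs are needed. That means 5 intermediate landings.
Horizontal run for 4084 mm of rise at 1:12 is 4084 × 12 = 49008 mm.
Intermediate landings: 5 × 1200 = 6000 mm.
Top and bottom landings: 2 × 1200 = 2400 mm.
Total = 49008 + 6000 + 2400 = 57408 mm.

57408 mm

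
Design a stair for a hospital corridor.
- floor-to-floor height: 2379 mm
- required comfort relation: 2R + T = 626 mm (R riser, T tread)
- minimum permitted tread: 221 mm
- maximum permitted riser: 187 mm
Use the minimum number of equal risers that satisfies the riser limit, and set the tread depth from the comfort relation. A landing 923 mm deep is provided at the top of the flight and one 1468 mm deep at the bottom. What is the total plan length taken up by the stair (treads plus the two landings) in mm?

5511 mm

At most 187 each: 2379/187 = 12.72, giving 13 risers.
Each riser is 2379/13 = 183 mm (≤ 187 mm).
From 2R + T = 626: T = 626 − 366 = 260 mm.
Going = (13 − 1) × 260 = 3120 mm.
Enclosure = 3120 + 923 + 1468 = 5511 mm.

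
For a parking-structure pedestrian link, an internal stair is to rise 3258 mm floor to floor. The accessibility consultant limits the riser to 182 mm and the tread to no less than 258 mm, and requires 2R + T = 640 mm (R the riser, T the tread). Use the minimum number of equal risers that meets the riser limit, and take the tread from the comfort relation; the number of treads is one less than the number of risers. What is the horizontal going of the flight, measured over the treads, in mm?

4726 mm

3258 / 182 = 17.901 → round up to 18 risers.
R = 3258 ÷ 18 = 181 mm.
Tread T = 640 − 2 × 181 = 278 mm (≥ 258 mm).
Going = (18 − 1) × 278 = 4726 mm.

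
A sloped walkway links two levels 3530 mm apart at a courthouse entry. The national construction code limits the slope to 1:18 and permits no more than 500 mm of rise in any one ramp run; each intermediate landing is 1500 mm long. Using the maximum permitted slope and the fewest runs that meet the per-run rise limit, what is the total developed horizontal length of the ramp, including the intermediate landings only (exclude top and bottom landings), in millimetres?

3530 / 500 = 7.060 → round up to 8 ramp runs. That means 7 intermediate landings.
Horizontal run for 3530 mm of rise at 1:18 is 3530 × 18 = 63540 mm.
7 intermediate landings contribute 7 × 1500 = 10500 mm.
Total developed length = 63540 + 10500 = 74040 mm.

74040 mm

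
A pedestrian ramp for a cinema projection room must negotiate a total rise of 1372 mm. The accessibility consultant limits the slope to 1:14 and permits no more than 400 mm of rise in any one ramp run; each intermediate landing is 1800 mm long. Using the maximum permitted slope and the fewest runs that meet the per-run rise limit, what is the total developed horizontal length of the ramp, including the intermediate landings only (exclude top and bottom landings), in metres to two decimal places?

At most 400 each: 1372/400 = 3.43, giving 4 ramp runs. That means 3 intermediate landings.
Horizontal run for 1372 mm of rise at 1:14 is 1372 × 14 = 19208 mm.
3 intermediate landings contribute 3 × 1800 = 5400 mm.
Total developed length = 19208 + 5400 = 24608 mm.
= 24.61 m.

24.61 m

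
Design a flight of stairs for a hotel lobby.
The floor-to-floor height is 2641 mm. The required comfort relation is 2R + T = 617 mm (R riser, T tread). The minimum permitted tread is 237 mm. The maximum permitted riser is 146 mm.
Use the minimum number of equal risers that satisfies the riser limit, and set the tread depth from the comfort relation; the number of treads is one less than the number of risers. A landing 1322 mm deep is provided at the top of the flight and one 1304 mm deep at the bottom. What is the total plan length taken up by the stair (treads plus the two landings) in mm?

2641 / 146 = 18.09, so 19 risers are needed.
Riser R = 2641 / 19 = 139 mm, within the 146 mm limit.
T = 617 − 2·139 = 339 mm, which satisfies the 237 mm minimum.
19 risers give 18 treads; going = 18 × 339 = 6102 mm.
Enclosure = 6102 + 1322 + 1304 = 8728 mm.

8728 mm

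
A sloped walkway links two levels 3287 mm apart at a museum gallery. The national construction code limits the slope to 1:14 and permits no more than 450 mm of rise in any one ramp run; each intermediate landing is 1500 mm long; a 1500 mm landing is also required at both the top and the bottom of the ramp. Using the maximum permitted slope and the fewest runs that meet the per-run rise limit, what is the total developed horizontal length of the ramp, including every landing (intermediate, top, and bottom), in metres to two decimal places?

59.52 m

3287 / 450 = 7.30, so 8 ramp runs are needed. That means 7 intermediate landings.
Ramp run (horizontal) at 1:14: 3287 × 14 = 46018 mm.
Intermediate landings: 7 × 1500 = 10500 mm.
Top and bottom landings: 2 × 1500 = 3000 mm.
Total = 46018 + 10500 + 3000 = 59518 mm.
= 59.52 m.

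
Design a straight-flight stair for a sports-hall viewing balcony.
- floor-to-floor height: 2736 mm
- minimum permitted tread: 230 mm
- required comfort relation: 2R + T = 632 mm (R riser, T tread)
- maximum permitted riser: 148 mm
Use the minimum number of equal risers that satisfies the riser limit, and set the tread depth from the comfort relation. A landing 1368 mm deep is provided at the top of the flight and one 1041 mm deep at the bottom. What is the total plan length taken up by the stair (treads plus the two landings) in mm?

8601 mm

2736 / 148 = 18.49, so 19 risers are needed.
Each riser is 2736/19 = 144 mm (≤ 148 mm).
From 2R + T = 632: T = 632 − 288 = 344 mm.
Treads = 19 − 1 = 18; going = 18 × 344 = 6192 mm.
Add landings: 6192 + 1368 + 1041 = 8601 mm.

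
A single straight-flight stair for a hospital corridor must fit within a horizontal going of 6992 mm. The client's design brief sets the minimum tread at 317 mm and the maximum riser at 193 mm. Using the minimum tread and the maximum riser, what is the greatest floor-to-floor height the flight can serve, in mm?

6992 / 317 = 22.06, so 22 treads fit.
Risers = treads + 1 = 23.
Maximum height = 23 × 193 = 4439 mm.

4439 mm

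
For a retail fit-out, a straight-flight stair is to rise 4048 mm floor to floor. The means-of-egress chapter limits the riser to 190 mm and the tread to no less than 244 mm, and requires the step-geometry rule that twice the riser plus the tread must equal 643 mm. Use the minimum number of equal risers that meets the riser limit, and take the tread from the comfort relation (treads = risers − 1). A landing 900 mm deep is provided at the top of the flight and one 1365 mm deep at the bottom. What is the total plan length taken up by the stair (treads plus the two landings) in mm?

⌈4048/190⌉ = 22 risers.
Each riser is 4048/22 = 184 mm (≤ 190 mm).
T = 643 − 2·184 = 275 mm, which satisfies the 244 mm minimum.
Going = (22 − 1) × 275 = 5775 mm.
Add landings: 5775 + 900 + 1365 = 8040 mm.

8040 mm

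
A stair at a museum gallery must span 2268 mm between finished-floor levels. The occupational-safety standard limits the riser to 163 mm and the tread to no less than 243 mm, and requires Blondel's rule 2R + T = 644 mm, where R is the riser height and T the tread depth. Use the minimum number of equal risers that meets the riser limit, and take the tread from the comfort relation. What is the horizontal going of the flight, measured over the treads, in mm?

2268 / 163 = 13.91, so 14 risers are needed.
Riser R = 2268 / 14 = 162 mm, within the 163 mm limit.
T = 644 − 2·162 = 320 mm, which satisfies the 243 mm minimum.
14 risers give 13 treads; going = 13 × 320 = 4160 mm.

4160 mm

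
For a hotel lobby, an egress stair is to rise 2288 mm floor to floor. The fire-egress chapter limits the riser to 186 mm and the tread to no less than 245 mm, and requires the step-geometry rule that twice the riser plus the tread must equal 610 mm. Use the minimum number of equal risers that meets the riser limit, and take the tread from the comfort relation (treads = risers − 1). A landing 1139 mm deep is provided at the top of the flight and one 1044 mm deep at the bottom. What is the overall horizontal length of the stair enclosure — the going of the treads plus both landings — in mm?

5279 mm

2288 / 186 = 12.301 → round up to 13 risers.
R = 2288 ÷ 13 = 176 mm.
T = 610 − 2·176 = 258 mm, which satisfies the 245 mm minimum.
Treads = 13 − 1 = 12; going = 12 × 258 = 3096 mm.
Enclosure = 3096 + 1139 + 1044 = 5279 mm.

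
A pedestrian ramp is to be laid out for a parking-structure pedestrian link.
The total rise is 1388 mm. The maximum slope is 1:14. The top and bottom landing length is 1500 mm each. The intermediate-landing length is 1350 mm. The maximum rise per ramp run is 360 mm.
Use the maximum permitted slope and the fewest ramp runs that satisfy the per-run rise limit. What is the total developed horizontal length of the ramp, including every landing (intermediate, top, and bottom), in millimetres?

1388 / 360 = 3.856 → round up to 4 ramp runs. That means 3 intermediate landings.
Ramp run (horizontal) at 1:14: 1388 × 14 = 19432 mm.
Intermediate landings: 3 × 1350 = 4050 mm.
Top and bottom landings: 2 × 1500 = 3000 mm.
Total = 19432 + 4050 + 3000 = 26482 mm.

26482 mm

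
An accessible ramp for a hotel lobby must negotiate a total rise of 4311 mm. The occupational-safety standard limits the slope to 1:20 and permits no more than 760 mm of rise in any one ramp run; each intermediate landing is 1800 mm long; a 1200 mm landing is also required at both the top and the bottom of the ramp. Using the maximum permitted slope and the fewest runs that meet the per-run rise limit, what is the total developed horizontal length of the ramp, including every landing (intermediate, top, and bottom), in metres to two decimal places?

4311 / 760 = 5.67, so 6 ramp runs are needed. That means 5 intermediate landings.
Horizontal run for 4311 mm of rise at 1:20 is 4311 × 20 = 86220 mm.
5 intermediate landings contribute 5 × 1800 = 9000 mm.
Top and bottom landings: 2 × 1200 = 2400 mm.
Total = 86220 + 9000 + 2400 = 97620 mm.
= 97.62 m.

97.62 m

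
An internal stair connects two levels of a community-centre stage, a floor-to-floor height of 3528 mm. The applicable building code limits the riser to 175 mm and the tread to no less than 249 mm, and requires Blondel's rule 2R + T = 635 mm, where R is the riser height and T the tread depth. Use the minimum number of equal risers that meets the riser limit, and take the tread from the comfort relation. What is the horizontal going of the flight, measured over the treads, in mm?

⌈3528/175⌉ = 21 risers.
Riser R = 3528 / 21 = 168 mm, within the 175 mm limit.
Tread T = 635 − 2 × 168 = 299 mm (≥ 249 mm).
21 risers give 20 treads; going = 20 × 299 = 5980 mm.

5980 mm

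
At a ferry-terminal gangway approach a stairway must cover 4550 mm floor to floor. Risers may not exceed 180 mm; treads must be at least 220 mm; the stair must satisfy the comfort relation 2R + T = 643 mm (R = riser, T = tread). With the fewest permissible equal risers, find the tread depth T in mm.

⌈4550/180⌉ = 26 risers.
Each riser is 4550/26 = 175 mm (≤ 180 mm).
T = 643 − 2·175 = 293 mm, which satisfies the 220 mm minimum.

293 mm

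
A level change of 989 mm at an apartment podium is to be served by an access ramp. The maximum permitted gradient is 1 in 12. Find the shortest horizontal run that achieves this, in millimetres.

11868 mm

At 1:12 the run is 12 × 989 = 11868 mm.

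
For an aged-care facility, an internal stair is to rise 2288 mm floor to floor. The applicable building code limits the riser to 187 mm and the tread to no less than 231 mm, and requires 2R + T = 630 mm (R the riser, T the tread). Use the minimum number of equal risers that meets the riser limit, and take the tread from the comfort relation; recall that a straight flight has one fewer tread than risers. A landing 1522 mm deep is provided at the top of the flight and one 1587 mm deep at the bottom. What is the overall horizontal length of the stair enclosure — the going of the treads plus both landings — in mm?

2288 / 187 = 12.24, so 13 risers are needed.
Each riser is 2288/13 = 176 mm (≤ 187 mm).
From 2R + T = 630: T = 630 − 352 = 278 mm.
Going = (13 − 1) × 278 = 3336 mm.
Enclosure = 3336 + 1522 + 1587 = 6445 mm.

6445 mm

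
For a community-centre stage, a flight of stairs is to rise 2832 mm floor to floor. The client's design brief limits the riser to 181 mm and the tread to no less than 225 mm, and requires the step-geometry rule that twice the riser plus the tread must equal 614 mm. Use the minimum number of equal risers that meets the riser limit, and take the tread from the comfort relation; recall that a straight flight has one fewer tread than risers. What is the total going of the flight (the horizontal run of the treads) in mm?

3900 mm

At most 181 each: 2832/181 = 15.65, giving 16 risers.
Riser R = 2832 / 16 = 177 mm, within the 181 mm limit.
T = 614 − 2·177 = 260 mm, which satisfies the 225 mm minimum.
Going = (16 − 1) × 260 = 3900 mm.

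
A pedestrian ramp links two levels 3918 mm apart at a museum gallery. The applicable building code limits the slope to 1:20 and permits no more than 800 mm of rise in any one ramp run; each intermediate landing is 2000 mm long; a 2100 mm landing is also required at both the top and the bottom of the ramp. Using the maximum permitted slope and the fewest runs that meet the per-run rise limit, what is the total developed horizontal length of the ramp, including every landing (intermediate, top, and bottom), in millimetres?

90560 mm

⌈3918/800⌉ = 5 ramp runs. That means 4 intermediate landings.
Horizontal run for 3918 mm of rise at 1:20 is 3918 × 20 = 78360 mm.
4 intermediate landings contribute 4 × 2000 = 8000 mm.
Top and bottom landings: 2 × 2100 = 4200 mm.
Total = 78360 + 8000 + 4200 = 90560 mm.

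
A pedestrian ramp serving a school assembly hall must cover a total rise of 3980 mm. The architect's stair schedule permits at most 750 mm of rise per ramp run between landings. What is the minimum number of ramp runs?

3980 / 750 = 5.307 → round up to 6 ramp runs.

6 runs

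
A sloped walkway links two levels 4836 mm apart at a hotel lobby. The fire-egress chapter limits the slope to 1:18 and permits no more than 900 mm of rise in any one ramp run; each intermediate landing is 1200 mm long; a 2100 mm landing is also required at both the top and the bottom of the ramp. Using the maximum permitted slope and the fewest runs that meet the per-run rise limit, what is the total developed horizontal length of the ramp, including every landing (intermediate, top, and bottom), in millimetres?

97248 mm

At most 900 each: 4836/900 = 5.37, giving 6 ramp runs. That means 5 intermediate landings.
Horizontal run for 4836 mm of rise at 1:18 is 4836 × 18 = 87048 mm.
Intermediate landings: 5 × 1200 = 6000 mm.
Top and bottom landings: 2 × 2100 = 4200 mm.
Total = 87048 + 6000 + 4200 = 97248 mm.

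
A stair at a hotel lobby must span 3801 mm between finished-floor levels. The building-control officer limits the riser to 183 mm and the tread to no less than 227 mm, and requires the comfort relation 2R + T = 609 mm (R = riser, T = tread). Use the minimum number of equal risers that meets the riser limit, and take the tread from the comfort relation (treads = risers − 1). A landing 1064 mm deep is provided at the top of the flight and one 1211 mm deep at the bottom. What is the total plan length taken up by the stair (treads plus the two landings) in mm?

7215 mm

At most 183 each: 3801/183 = 20.77, giving 21 risers.
Riser R = 3801 / 21 = 181 mm, within the 183 mm limit.
From 2R + T = 609: T = 609 − 362 = 247 mm.
Going = (21 − 1) × 247 = 4940 mm.
Add landings: 4940 + 1064 + 1211 = 7215 mm.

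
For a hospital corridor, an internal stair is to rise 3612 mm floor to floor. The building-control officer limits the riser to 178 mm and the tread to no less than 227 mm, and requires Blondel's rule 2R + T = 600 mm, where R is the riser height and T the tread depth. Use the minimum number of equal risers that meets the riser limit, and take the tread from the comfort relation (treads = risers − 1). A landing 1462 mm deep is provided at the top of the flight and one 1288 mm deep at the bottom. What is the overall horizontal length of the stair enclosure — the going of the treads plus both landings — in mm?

3612 / 178 = 20.292 → round up to 21 risers.
Riser R = 3612 / 21 = 172 mm, within the 178 mm limit.
T = 600 − 2·172 = 256 mm, which satisfies the 227 mm minimum.
21 risers give 20 treads; going = 20 × 256 = 5120 mm.
Add landings: 5120 + 1462 + 1288 = 7870 mm.

7870 mm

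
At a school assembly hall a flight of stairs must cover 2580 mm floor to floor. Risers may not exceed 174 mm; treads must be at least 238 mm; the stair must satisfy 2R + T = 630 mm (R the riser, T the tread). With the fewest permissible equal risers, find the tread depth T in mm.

At most 174 each: 2580/174 = 14.83, giving 15 risers.
Each riser is 2580/15 = 172 mm (≤ 174 mm).
T = 630 − 2·172 = 286 mm, which satisfies the 238 mm minimum.

286 mm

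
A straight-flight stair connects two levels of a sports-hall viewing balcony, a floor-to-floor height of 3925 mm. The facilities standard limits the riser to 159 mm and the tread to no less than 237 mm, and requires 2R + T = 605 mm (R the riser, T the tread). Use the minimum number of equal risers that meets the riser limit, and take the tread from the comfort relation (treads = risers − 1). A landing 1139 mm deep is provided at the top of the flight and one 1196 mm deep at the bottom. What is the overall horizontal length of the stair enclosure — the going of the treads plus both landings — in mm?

9319 mm

At most 159 each: 3925/159 = 24.69, giving 25 risers.
R = 3925 ÷ 25 = 157 mm.
T = 605 − 2·157 = 291 mm, which satisfies the 237 mm minimum.
Going = (25 − 1) × 291 = 6984 mm.
Add landings: 6984 + 1139 + 1196 = 9319 mm.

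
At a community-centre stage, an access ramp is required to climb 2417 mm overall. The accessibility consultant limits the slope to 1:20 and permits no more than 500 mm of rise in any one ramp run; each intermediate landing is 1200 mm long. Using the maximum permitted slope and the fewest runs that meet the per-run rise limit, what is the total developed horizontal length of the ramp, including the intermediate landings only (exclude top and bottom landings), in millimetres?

53140 mm

2417 / 500 = 4.83, so 5 ramp runs are needed. That means 4 intermediate landings.
Horizontal run for 2417 mm of rise at 1:20 is 2417 × 20 = 48340 mm.
Intermediate landings: 4 × 1200 = 4800 mm.
Total developed length = 48340 + 4800 = 53140 mm.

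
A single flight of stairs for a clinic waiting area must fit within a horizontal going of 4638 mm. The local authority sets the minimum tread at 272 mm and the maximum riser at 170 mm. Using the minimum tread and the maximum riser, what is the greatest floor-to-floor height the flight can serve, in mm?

Treads that fit: ⌊4638 / 272⌋ = 17.
Risers = treads + 1 = 18.
Maximum height = 18 × 170 = 3060 mm.

3060 mm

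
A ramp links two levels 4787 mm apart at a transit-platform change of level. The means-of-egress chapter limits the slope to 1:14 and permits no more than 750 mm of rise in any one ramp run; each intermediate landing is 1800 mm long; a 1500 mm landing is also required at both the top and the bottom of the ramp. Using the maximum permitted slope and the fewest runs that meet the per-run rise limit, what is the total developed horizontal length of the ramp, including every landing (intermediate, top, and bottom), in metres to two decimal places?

80.82 m

At most 750 each: 4787/750 = 6.38, giving 7 ramp runs. That means 6 intermediate landings.
Horizontal run for 4787 mm of rise at 1:14 is 4787 × 14 = 67018 mm.
Intermediate landings: 6 × 1800 = 10800 mm.
Top and bottom landings: 2 × 1500 = 3000 mm.
Total = 67018 + 10800 + 3000 = 80818 mm.
= 80.82 m.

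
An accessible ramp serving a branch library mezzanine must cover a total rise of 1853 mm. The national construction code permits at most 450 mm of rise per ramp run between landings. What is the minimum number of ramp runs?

⌈1853/450⌉ = 5 ramp runs.

5 runs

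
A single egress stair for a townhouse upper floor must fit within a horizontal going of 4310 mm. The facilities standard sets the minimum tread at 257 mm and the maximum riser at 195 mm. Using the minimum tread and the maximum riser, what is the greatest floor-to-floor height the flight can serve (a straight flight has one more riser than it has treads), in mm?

3315 mm

Treads that fit: ⌊4310 / 257⌋ = 16.
Risers = treads + 1 = 17.
Maximum height = 17 × 195 = 3315 mm.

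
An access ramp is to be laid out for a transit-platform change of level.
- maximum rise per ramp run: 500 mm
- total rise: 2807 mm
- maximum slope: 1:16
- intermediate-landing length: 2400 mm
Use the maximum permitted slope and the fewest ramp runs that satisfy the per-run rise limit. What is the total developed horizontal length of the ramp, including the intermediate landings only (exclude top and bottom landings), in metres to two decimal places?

56.91 m

2807 / 500 = 5.614 → round up to 6 ramp runs. That means 5 intermediate landings.
Horizontal run for 2807 mm of rise at 1:16 is 2807 × 16 = 44912 mm.
5 intermediate landings contribute 5 × 2400 = 12000 mm.
Developed length = 44912 + 12000 = 56912 mm.
= 56.91 m.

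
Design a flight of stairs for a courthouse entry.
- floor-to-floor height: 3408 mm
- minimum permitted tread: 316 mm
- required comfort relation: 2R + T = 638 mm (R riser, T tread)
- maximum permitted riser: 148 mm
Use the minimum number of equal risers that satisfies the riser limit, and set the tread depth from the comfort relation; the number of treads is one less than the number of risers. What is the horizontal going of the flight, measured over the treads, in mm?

⌈3408/148⌉ = 24 risers.
Riser R = 3408 / 24 = 142 mm, within the 148 mm limit.
From 2R + T = 638: T = 638 − 284 = 354 mm.
Going = (24 − 1) × 354 = 8142 mm.

8142 mm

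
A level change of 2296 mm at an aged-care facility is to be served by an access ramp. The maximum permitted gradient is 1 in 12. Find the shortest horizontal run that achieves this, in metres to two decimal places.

Run = rise × 12 = 2296 × 12 = 27552 mm.
27552 mm = 27.55 m.

27.55 m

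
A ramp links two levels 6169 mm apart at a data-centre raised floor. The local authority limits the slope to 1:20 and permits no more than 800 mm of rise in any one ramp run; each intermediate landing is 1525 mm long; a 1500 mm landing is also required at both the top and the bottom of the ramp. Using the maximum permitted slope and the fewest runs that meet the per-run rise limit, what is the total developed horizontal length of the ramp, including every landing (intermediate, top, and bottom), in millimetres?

At most 800 each: 6169/800 = 7.71, giving 8 ramp runs. That means 7 intermediate landings.
Horizontal run for 6169 mm of rise at 1:20 is 6169 × 20 = 123380 mm.
7 intermediate landings contribute 7 × 1525 = 10675 mm.
Top and bottom landings: 2 × 1500 = 3000 mm.
Total = 123380 + 10675 + 3000 = 137055 mm.

137055 mm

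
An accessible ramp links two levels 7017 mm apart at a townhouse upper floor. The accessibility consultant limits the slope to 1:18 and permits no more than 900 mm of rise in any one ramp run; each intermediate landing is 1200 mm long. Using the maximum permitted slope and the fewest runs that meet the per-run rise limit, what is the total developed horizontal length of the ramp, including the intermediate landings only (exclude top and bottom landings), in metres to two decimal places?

7017 / 900 = 7.80, so 8 ramp runs are needed. That means 7 intermediate landings.
Ramp run (horizontal) at 1:18: 7017 × 18 = 126306 mm.
7 intermediate landings contribute 7 × 1200 = 8400 mm.
Developed length = 126306 + 8400 = 134706 mm.
= 134.71 m.

134.71 m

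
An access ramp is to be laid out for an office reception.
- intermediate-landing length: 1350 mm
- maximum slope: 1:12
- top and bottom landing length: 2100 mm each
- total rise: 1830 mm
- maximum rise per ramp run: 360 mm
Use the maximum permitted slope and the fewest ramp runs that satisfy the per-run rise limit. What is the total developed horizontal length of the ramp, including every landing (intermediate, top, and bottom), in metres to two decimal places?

32.91 m

1830 / 360 = 5.08, so 6 ramp runs are needed. That means 5 intermediate landings.
Ramp run (horizontal) at 1:12: 1830 × 12 = 21960 mm.
Intermediate landings: 5 × 1350 = 6750 mm.
Top and bottom landings: 2 × 2100 = 4200 mm.
Total = 21960 + 6750 + 4200 = 32910 mm.
= 32.91 m.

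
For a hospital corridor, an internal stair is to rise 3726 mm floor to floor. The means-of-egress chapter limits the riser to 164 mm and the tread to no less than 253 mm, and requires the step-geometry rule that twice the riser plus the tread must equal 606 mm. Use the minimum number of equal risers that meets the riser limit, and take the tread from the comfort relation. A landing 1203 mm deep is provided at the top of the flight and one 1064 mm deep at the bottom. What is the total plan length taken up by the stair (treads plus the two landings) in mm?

8471 mm

At most 164 each: 3726/164 = 22.72, giving 23 risers.
Riser R = 3726 / 23 = 162 mm, within the 164 mm limit.
From 2R + T = 606: T = 606 − 324 = 282 mm.
Going = (23 − 1) × 282 = 6204 mm.
Add landings: 6204 + 1203 + 1064 = 8471 mm.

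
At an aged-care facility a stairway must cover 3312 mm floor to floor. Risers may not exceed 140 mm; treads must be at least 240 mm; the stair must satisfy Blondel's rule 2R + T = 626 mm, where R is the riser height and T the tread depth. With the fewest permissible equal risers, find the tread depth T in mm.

350 mm

At most 140 each: 3312/140 = 23.66, giving 24 risers.
R = 3312 ÷ 24 = 138 mm.
Tread T = 626 − 2 × 138 = 350 mm (≥ 240 mm).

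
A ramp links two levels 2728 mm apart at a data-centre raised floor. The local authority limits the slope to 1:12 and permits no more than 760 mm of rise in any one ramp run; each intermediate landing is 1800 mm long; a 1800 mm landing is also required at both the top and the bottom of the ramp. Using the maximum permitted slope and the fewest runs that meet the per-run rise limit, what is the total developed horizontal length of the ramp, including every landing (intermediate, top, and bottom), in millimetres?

41736 mm

⌈2728/760⌉ = 4 ramp runs. That means 3 intermediate landings.
Horizontal run for 2728 mm of rise at 1:12 is 2728 × 12 = 32736 mm.
Intermediate landings: 3 × 1800 = 5400 mm.
Top and bottom landings: 2 × 1800 = 3600 mm.
Total = 32736 + 5400 + 3600 = 41736 mm.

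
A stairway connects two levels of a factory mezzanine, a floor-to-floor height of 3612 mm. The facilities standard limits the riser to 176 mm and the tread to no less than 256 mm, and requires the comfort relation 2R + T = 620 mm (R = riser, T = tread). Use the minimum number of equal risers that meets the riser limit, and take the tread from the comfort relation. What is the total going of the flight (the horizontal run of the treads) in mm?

5520 mm

⌈3612/176⌉ = 21 risers.
Riser R = 3612 / 21 = 172 mm, within the 176 mm limit.
Tread T = 620 − 2 × 172 = 276 mm (≥ 256 mm).
Treads = 21 − 1 = 20; going = 20 × 276 = 5520 mm.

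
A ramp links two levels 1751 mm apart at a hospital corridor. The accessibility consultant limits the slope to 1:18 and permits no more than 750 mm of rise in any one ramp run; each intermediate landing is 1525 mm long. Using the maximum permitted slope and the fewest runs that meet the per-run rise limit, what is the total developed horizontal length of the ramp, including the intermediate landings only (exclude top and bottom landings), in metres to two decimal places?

34.57 m

1751 / 750 = 2.335 → round up to 3 ramp runs. That means 2 intermediate landings.
Ramp run (horizontal) at 1:18: 1751 × 18 = 31518 mm.
2 intermediate landings contribute 2 × 1525 = 3050 mm.
Developed length = 31518 + 3050 = 34568 mm.
= 34.57 m.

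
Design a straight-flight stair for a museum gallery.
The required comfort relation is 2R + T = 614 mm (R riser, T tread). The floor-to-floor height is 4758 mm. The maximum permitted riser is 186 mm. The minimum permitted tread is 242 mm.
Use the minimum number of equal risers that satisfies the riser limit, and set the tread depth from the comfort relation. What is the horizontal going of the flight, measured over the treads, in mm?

At most 186 each: 4758/186 = 25.58, giving 26 risers.
Each riser is 4758/26 = 183 mm (≤ 186 mm).
T = 614 − 2·183 = 248 mm, which satisfies the 242 mm minimum.
Treads = 26 − 1 = 25; going = 25 × 248 = 6200 mm.

6200 mm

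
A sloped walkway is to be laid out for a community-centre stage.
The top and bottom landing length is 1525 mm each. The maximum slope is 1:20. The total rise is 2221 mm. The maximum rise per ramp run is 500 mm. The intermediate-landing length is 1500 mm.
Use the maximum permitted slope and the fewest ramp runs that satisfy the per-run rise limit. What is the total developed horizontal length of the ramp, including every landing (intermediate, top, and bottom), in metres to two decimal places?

⌈2221/500⌉ = 5 ramp runs. That means 4 intermediate landings.
Horizontal run for 2221 mm of rise at 1:20 is 2221 × 20 = 44420 mm.
4 intermediate landings contribute 4 × 1500 = 6000 mm.
Top and bottom landings: 2 × 1525 = 3050 mm.
Total = 44420 + 6000 + 3050 = 53470 mm.
= 53.47 m.

53.47 m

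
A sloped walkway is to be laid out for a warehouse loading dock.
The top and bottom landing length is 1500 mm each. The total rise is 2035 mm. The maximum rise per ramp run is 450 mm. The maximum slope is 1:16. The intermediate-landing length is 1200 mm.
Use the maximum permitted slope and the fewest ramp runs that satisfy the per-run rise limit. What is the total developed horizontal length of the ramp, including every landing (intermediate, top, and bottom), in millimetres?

40360 mm

⌈2035/450⌉ = 5 ramp runs. That means 4 intermediate landings.
Horizontal run for 2035 mm of rise at 1:16 is 2035 × 16 = 32560 mm.
Intermediate landings: 4 × 1200 = 4800 mm.
Top and bottom landings: 2 × 1500 = 3000 mm.
Total = 32560 + 4800 + 3000 = 40360 mm.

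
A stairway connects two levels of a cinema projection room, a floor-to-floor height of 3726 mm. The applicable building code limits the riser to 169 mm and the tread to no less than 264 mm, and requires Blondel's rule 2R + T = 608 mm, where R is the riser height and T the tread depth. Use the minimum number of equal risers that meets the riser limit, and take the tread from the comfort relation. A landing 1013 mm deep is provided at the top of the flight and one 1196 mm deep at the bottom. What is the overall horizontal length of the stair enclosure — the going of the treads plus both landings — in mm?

3726 / 169 = 22.05, so 23 risers are needed.
Each riser is 3726/23 = 162 mm (≤ 169 mm).
T = 608 − 2·162 = 284 mm, which satisfies the 264 mm minimum.
Going = (23 − 1) × 284 = 6248 mm.
Add landings: 6248 + 1013 + 1196 = 8457 mm.

8457 mm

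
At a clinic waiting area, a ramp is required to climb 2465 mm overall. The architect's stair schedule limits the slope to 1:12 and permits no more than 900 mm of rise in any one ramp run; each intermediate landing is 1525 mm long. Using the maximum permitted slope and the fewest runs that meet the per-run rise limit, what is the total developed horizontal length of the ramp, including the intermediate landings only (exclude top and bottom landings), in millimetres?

32630 mm

⌈2465/900⌉ = 3 ramp runs. That means 2 intermediate landings.
Ramp run (horizontal) at 1:12: 2465 × 12 = 29580 mm.
2 intermediate landings contribute 2 × 1525 = 3050 mm.
Developed length = 29580 + 3050 = 32630 mm.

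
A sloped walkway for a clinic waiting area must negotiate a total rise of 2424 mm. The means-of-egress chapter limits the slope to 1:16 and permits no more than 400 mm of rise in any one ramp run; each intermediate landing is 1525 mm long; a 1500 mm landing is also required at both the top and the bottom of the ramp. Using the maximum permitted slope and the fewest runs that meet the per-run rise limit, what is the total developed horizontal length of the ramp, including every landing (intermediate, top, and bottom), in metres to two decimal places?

50.93 m

⌈2424/400⌉ = 7 ramp runs. That means 6 intermediate landings.
Horizontal run for 2424 mm of rise at 1:16 is 2424 × 16 = 38784 mm.
Intermediate landings: 6 × 1525 = 9150 mm.
Top and bottom landings: 2 × 1500 = 3000 mm.
Total = 38784 + 9150 + 3000 = 50934 mm.
= 50.93 m.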